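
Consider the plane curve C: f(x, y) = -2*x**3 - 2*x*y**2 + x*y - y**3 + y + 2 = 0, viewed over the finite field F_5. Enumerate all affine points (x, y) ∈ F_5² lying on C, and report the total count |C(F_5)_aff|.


Affine F_5-points: {(1, 0), (2, 4), (3, 1), (4, 1), (4, 3)}; count = 5.

For each of the 25 pairs (x, y) ∈ F_5², evaluate f(x, y) mod 5. Record the zeros.
  x = 0: [0↦2, 1↦2, 2↦1, 3↦3, 4↦2]  zeros at y ∈ ∅
  x = 1: [0↦0, 1↦4, 2↦3, 3↦1, 4↦2]  zeros at y ∈ {0}
  x = 2: [0↦1, 1↦4, 2↦3, 3↦2, 4↦0]  zeros at y ∈ {4}
  x = 3: [0↦3, 1↦0, 2↦4, 3↦4, 4↦4]  zeros at y ∈ {1}
  x = 4: [0↦4, 1↦0, 2↦4, 3↦0, 4↦2]  zeros at y ∈ {1, 3}
Collecting zeros: affine points = {(1, 0), (2, 4), (3, 1), (4, 1), (4, 3)}.
Total count |C(F_5)_aff| = 5.


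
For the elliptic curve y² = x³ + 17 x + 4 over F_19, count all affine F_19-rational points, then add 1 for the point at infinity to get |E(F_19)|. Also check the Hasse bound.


Affine points = {(0, 2), (0, 17), (3, 5), (3, 14), (5, 9), (5, 10), (8, 5), (8, 14), (12, 6), (12, 13), (13, 3), (13, 16), (15, 9), (15, 10), (17, 0), (18, 9), (18, 10)}; affine count = 17; |E(F_19)| = 18.

Discriminant check: Δ ∝ 4a³ + 27b² = 4·17³ + 27·4² = 4·4913 + 27·16 ≡ 1 (mod 19). Nonzero ⇒ E is nonsingular.
For each x ∈ F_19, compute rhs = x³ + 17·x + 4 mod 19, then count y ∈ F_19 with y² ≡ rhs.
  x = 0: rhs = 4, matching y values: 2, 17 (2 points).
  x = 1: rhs = 3, matching y values: none (0 points).
  x = 2: rhs = 8, matching y values: none (0 points).
  x = 3: rhs = 6, matching y values: 5, 14 (2 points).
  x = 4: rhs = 3, matching y values: none (0 points).
  x = 5: rhs = 5, matching y values: 9, 10 (2 points).
  x = 6: rhs = 18, matching y values: none (0 points).
  x = 7: rhs = 10, matching y values: none (0 points).
  x = 8: rhs = 6, matching y values: 5, 14 (2 points).
  x = 9: rhs = 12, matching y values: none (0 points).
  x = 10: rhs = 15, matching y values: none (0 points).
  x = 11: rhs = 2, matching y values: none (0 points).
  x = 12: rhs = 17, matching y values: 6, 13 (2 points).
  x = 13: rhs = 9, matching y values: 3, 16 (2 points).
  x = 14: rhs = 3, matching y values: none (0 points).
  x = 15: rhs = 5, matching y values: 9, 10 (2 points).
  x = 16: rhs = 2, matching y values: none (0 points).
  x = 17: rhs = 0, matching y values: 0 (1 points).
  x = 18: rhs = 5, matching y values: 9, 10 (2 points).
Total affine count: 17.
Full point count |E(F_19)| = 17 + 1 = 18.
Hasse bound: |18 − (19+1)| = |-2| = 2 ≤ 2√19 ≈ 8.7178 ✓.


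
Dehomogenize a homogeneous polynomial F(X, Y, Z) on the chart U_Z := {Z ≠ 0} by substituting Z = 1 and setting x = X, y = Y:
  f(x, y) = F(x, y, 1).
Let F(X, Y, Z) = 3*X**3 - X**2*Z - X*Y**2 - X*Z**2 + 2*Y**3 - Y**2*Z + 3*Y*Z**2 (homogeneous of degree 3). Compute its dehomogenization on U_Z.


f(x, y) = 3*x**3 - x**2 - x*y**2 - x + 2*y**3 - y**2 + 3*y

On U_Z we set Z = 1. Each monomial c·X^i·Y^j·Z^k in F becomes c·x^i·y^j·1^k = c·x^i·y^j.
Substituting Z = 1: F(X, Y, 1) = 3*x**3 - x**2 - x*y**2 - x + 2*y**3 - y**2 + 3*y.
Note: deg(f) ≤ deg(F) = 3; strict inequality happens when F is divisible by Z (lost terms).


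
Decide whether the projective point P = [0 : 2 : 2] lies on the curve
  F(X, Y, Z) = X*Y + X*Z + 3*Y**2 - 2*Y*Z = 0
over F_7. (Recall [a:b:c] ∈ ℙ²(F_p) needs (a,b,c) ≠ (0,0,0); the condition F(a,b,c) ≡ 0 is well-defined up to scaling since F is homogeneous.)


F(0,2,2) ≡ 4 (mod 7); P is NOT on the curve.

Evaluate F(0, 2, 2) term-by-term (mod 7).
  X*Y ↦ 1·0·2·1 = 0
  X*Z ↦ 1·0·1·2 = 0
  3*Y**2 ↦ 3·1·4·1 = 12
  -2*Y*Z ↦ -2·1·2·2 = -8
Sum: F(0, 2, 2) = (0) + (0) + (12) + (-8) = 4.
Reducing mod 7: 4 ≡ 4 (mod 7).
Since F(a, b, c) ≡ 4 ≠ 0 (mod 7), P does NOT lie on the curve.


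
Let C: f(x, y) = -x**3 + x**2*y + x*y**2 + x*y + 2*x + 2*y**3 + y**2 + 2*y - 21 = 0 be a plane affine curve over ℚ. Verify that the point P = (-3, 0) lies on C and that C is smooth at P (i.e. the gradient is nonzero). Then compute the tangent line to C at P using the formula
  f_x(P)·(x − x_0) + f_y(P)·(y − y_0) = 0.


Tangent line at P: -25*x + 8*y - 75 = 0.

Step 1: f(-3, 0) = 0, so P lies on C.
Step 2: partial derivatives
  f_x(x, y) = -3*x**2 + 2*x*y + y**2 + y + 2, f_y(x, y) = x**2 + 2*x*y + x + 6*y**2 + 2*y + 2.
  f_x(P) = -25, f_y(P) = 8 (gradient nonzero, so P is smooth).
Step 3: tangent line at P: -25·(x − -3) + 8·(y − 0) = 0.
Expanding: -25*x + 8*y - 75 = 0.


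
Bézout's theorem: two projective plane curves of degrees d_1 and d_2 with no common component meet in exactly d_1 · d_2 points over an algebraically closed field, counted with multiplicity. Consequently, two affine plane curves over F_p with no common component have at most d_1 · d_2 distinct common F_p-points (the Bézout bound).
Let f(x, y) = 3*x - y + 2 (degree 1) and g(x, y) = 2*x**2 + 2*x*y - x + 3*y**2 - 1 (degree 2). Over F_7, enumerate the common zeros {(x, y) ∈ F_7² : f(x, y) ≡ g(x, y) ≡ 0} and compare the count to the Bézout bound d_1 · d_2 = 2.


Common zeros: {(6, 6)}; count = 1; Bézout bound = 2.

deg(f) = 1, deg(g) = 2, so Bézout bound = 2.
Scan x ∈ F_7. For each x, list the y ∈ F_7 with f(x, y) ≡ 0 and those with g(x, y) ≡ 0 (mod 7); the common zeros in that column are the intersection.
  x = 0: f ≡ 0 at y ∈ {2}; g ≡ 0 at y ∈ ∅; common: ∅.
  x = 1: f ≡ 0 at y ∈ {5}; g ≡ 0 at y ∈ {0, 4}; common: ∅.
  x = 2: f ≡ 0 at y ∈ {1}; g ≡ 0 at y ∈ ∅; common: ∅.
  x = 3: f ≡ 0 at y ∈ {4}; g ≡ 0 at y ∈ {0, 5}; common: ∅.
  x = 4: f ≡ 0 at y ∈ {0}; g ≡ 0 at y ∈ ∅; common: ∅.
  x = 5: f ≡ 0 at y ∈ {3}; g ≡ 0 at y ∈ ∅; common: ∅.
  x = 6: f ≡ 0 at y ∈ {6}; g ≡ 0 at y ∈ {4, 6}; common: {6}.
Collecting: common zeros = {(6, 6)}, so the count is 1.
Comparison with the Bézout bound: 1 ≤ 2 = deg(f)·deg(g), as expected for curves with no common component (the affine F_7-count falls short of the bound because intersections may lie at infinity, over extension fields, or carry multiplicity).


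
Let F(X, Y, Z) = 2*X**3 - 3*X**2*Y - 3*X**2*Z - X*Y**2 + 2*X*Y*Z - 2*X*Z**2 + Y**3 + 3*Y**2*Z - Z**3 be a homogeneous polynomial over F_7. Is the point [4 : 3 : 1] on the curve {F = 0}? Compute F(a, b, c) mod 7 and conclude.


F(4,3,1) ≡ 4 (mod 7); P is NOT on the curve.

Evaluate F(4, 3, 1) term-by-term (mod 7).
  2*X**3 ↦ 2·64·1·1 = 128
  -3*X**2*Y ↦ -3·16·3·1 = -144
  -3*X**2*Z ↦ -3·16·1·1 = -48
  -X*Y**2 ↦ -1·4·9·1 = -36
  2*X*Y*Z ↦ 2·4·3·1 = 24
  -2*X*Z**2 ↦ -2·4·1·1 = -8
  Y**3 ↦ 1·1·27·1 = 27
  3*Y**2*Z ↦ 3·1·9·1 = 27
  -Z**3 ↦ -1·1·1·1 = -1
Sum: F(4, 3, 1) = (128) + (-144) + (-48) + (-36) + (24) + (-8) + (27) + (27) + (-1) = -31.
Reducing mod 7: -31 ≡ 4 (mod 7).
Since F(a, b, c) ≡ 4 ≠ 0 (mod 7), P does NOT lie on the curve.


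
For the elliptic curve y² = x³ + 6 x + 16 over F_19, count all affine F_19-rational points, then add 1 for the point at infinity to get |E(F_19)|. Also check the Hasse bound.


Affine points = {(0, 4), (0, 15), (1, 2), (1, 17), (2, 6), (2, 13), (3, 2), (3, 17), (4, 3), (4, 16), (5, 0), (8, 5), (8, 14), (9, 1), (9, 18), (11, 8), (11, 11), (12, 7), (12, 12), (13, 7), (13, 12), (15, 2), (15, 17), (16, 3), (16, 16), (18, 3), (18, 16)}; affine count = 27; |E(F_19)| = 28.

Discriminant check: Δ ∝ 4a³ + 27b² = 4·6³ + 27·16² = 4·216 + 27·256 ≡ 5 (mod 19). Nonzero ⇒ E is nonsingular.
For each x ∈ F_19, compute rhs = x³ + 6·x + 16 mod 19, then count y ∈ F_19 with y² ≡ rhs.
  x = 0: rhs = 16, matching y values: 4, 15 (2 points).
  x = 1: rhs = 4, matching y values: 2, 17 (2 points).
  x = 2: rhs = 17, matching y values: 6, 13 (2 points).
  x = 3: rhs = 4, matching y values: 2, 17 (2 points).
  x = 4: rhs = 9, matching y values: 3, 16 (2 points).
  x = 5: rhs = 0, matching y values: 0 (1 points).
  x = 6: rhs = 2, matching y values: none (0 points).
  x = 7: rhs = 2, matching y values: none (0 points).
  x = 8: rhs = 6, matching y values: 5, 14 (2 points).
  x = 9: rhs = 1, matching y values: 1, 18 (2 points).
  x = 10: rhs = 12, matching y values: none (0 points).
  x = 11: rhs = 7, matching y values: 8, 11 (2 points).
  x = 12: rhs = 11, matching y values: 7, 12 (2 points).
  x = 13: rhs = 11, matching y values: 7, 12 (2 points).
  x = 14: rhs = 13, matching y values: none (0 points).
  x = 15: rhs = 4, matching y values: 2, 17 (2 points).
  x = 16: rhs = 9, matching y values: 3, 16 (2 points).
  x = 17: rhs = 15, matching y values: none (0 points).
  x = 18: rhs = 9, matching y values: 3, 16 (2 points).
Total affine count: 27.
Full point count |E(F_19)| = 27 + 1 = 28.
Hasse bound: |28 − (19+1)| = |8| = 8 ≤ 2√19 ≈ 8.7178 ✓.


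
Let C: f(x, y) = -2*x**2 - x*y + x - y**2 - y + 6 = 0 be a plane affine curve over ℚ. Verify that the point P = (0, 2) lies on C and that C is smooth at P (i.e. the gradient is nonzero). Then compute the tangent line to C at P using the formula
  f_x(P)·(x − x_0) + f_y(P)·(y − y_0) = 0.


Tangent line at P: -x - 5*y + 10 = 0.

Step 1: f(0, 2) = 0, so P lies on C.
Step 2: partial derivatives
  f_x(x, y) = -4*x - y + 1, f_y(x, y) = -x - 2*y - 1.
  f_x(P) = -1, f_y(P) = -5 (gradient nonzero, so P is smooth).
Step 3: tangent line at P: -1·(x − 0) + -5·(y − 2) = 0.
Expanding: -x - 5*y + 10 = 0.


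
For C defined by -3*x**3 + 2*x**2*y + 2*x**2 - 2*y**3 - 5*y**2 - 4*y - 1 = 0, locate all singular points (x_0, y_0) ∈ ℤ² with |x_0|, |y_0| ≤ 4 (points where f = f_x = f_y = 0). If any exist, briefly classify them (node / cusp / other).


Singular points: {(0, -1)}; classification: cusp.

Compute partial derivatives:
  f_x = -9*x**2 + 4*x*y + 4*x.
  f_y = 2*x**2 - 6*y**2 - 10*y - 4.
Scan x_0 ∈ {−4, ..., 4}. For each x_0, f_y(x_0, y) is a polynomial in y; find its integer roots y ∈ {−4, ..., 4}, then test f_x and f at those candidates.
  x = -4: f_y(-4, y) = -6*y**2 - 10*y + 28; no integer root y with |y| ≤ 4.
  x = -3: f_y(-3, y) = -6*y**2 - 10*y + 14; no integer root y with |y| ≤ 4.
  x = -2: f_y(-2, y) = -6*y**2 - 10*y + 4; vanishes at y ∈ {-2}. (-2, -2): f_x = -28 ≠ 0.
  x = -1: f_y(-1, y) = -6*y**2 - 10*y - 2; no integer root y with |y| ≤ 4.
  x = 0: f_y(0, y) = -6*y**2 - 10*y - 4; vanishes at y ∈ {-1}. (0, -1): f_x = 0, f = 0 — SINGULAR.
  x = 1: f_y(1, y) = -6*y**2 - 10*y - 2; no integer root y with |y| ≤ 4.
  x = 2: f_y(2, y) = -6*y**2 - 10*y + 4; vanishes at y ∈ {-2}. (2, -2): f_x = -44 ≠ 0.
  x = 3: f_y(3, y) = -6*y**2 - 10*y + 14; no integer root y with |y| ≤ 4.
  x = 4: f_y(4, y) = -6*y**2 - 10*y + 28; no integer root y with |y| ≤ 4.
Only singular point on the grid: (0, -1).
Classify: substitute x = 0 + u, y = -1 + v and expand: f = -3*u**3 + 2*u**2*v - 2*v**3 + v**2.
No constant or linear terms (consistent with a singular point). Quadratic part: v**2. Cubic part: -3*u**3 + 2*u**2*v - 2*v**3.
The quadratic part v**2 is a perfect square, so there is a single (double) tangent line v = 0, i.e. y = -1. Restricting the cubic part to that line (v = 0) leaves -3*u**3 ≠ 0, so f is not divisible by v and the branch is v² ≈ 3*u**3 to lowest order — this is a cusp.
Classification: cusp.


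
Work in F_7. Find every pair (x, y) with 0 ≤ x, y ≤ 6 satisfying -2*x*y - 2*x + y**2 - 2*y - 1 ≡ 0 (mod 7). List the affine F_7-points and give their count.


Affine F_7-points: {(0, 4), (0, 5), (1, 2), (2, 3), (3, 0), (3, 1)}; count = 6.

For each of the 49 pairs (x, y) ∈ F_7², evaluate f(x, y) mod 7. Record the zeros.
  x = 0: [0↦6, 1↦5, 2↦6, 3↦2, 4↦0, 5↦0, 6↦2]  zeros at y ∈ {4, 5}
  x = 1: [0↦4, 1↦1, 2↦0, 3↦1, 4↦4, 5↦2, 6↦2]  zeros at y ∈ {2}
  x = 2: [0↦2, 1↦4, 2↦1, 3↦0, 4↦1, 5↦4, 6↦2]  zeros at y ∈ {3}
  x = 3: [0↦0, 1↦0, 2↦2, 3↦6, 4↦5, 5↦6, 6↦2]  zeros at y ∈ {0, 1}
  x = 4: [0↦5, 1↦3, 2↦3, 3↦5, 4↦2, 5↦1, 6↦2]  zeros at y ∈ ∅
  x = 5: [0↦3, 1↦6, 2↦4, 3↦4, 4↦6, 5↦3, 6↦2]  zeros at y ∈ ∅
  x = 6: [0↦1, 1↦2, 2↦5, 3↦3, 4↦3, 5↦5, 6↦2]  zeros at y ∈ ∅
Collecting zeros: affine points = {(0, 4), (0, 5), (1, 2), (2, 3), (3, 0), (3, 1)}.
Total count |C(F_7)_aff| = 6.


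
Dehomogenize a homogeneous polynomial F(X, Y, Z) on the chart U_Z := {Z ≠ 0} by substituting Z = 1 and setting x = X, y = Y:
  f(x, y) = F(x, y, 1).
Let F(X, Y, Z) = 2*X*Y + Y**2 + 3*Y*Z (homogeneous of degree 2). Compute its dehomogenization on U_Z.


f(x, y) = 2*x*y + y**2 + 3*y

On U_Z we set Z = 1. Each monomial c·X^i·Y^j·Z^k in F becomes c·x^i·y^j·1^k = c·x^i·y^j.
Substituting Z = 1: F(X, Y, 1) = 2*x*y + y**2 + 3*y.
Note: deg(f) ≤ deg(F) = 2; strict inequality happens when F is divisible by Z (lost terms).


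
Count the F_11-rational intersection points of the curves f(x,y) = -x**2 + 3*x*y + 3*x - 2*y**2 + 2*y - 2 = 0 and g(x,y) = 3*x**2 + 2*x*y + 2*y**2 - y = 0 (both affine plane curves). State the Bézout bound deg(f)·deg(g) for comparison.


Common zeros: ∅; count = 0; Bézout bound = 4.

deg(f) = 2, deg(g) = 2, so Bézout bound = 4.
Scan x ∈ F_11. For each x, list the y ∈ F_11 with f(x, y) ≡ 0 and those with g(x, y) ≡ 0 (mod 11); the common zeros in that column are the intersection.
  x = 0: f ≡ 0 at y ∈ ∅; g ≡ 0 at y ∈ {0, 6}; common: ∅.
  x = 1: f ≡ 0 at y ∈ {0, 8}; g ≡ 0 at y ∈ ∅; common: ∅.
  x = 2: f ≡ 0 at y ∈ {0, 4}; g ≡ 0 at y ∈ {5, 10}; common: ∅.
  x = 3: f ≡ 0 at y ∈ ∅; g ≡ 0 at y ∈ ∅; common: ∅.
  x = 4: f ≡ 0 at y ∈ {8, 10}; g ≡ 0 at y ∈ ∅; common: ∅.
  x = 5: f ≡ 0 at y ∈ ∅; g ≡ 0 at y ∈ {4, 8}; common: ∅.
  x = 6: f ≡ 0 at y ∈ {3, 7}; g ≡ 0 at y ∈ {1, 10}; common: ∅.
  x = 7: f ≡ 0 at y ∈ {7, 10}; g ≡ 0 at y ∈ {4, 6}; common: ∅.
  x = 8: f ≡ 0 at y ∈ ∅; g ≡ 0 at y ∈ {1, 8}; common: ∅.
  x = 9: f ≡ 0 at y ∈ ∅; g ≡ 0 at y ∈ ∅; common: ∅.
  x = 10: f ≡ 0 at y ∈ ∅; g ≡ 0 at y ∈ ∅; common: ∅.
Collecting: common zeros = ∅, so the count is 0.
Comparison with the Bézout bound: 0 ≤ 4 = deg(f)·deg(g), as expected for curves with no common component (the affine F_11-count falls short of the bound because intersections may lie at infinity, over extension fields, or carry multiplicity).


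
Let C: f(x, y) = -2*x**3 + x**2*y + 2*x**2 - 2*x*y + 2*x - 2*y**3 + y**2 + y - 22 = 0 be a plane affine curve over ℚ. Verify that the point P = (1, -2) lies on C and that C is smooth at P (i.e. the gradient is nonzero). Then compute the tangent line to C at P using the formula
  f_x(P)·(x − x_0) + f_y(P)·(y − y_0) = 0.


Tangent line at P: -28*y - 56 = 0.

Step 1: f(1, -2) = 0, so P lies on C.
Step 2: partial derivatives
  f_x(x, y) = -6*x**2 + 2*x*y + 4*x - 2*y + 2, f_y(x, y) = x**2 - 2*x - 6*y**2 + 2*y + 1.
  f_x(P) = 0, f_y(P) = -28 (gradient nonzero, so P is smooth).
Step 3: tangent line at P: 0·(x − 1) + -28·(y − -2) = 0.
Expanding: -28*y - 56 = 0.


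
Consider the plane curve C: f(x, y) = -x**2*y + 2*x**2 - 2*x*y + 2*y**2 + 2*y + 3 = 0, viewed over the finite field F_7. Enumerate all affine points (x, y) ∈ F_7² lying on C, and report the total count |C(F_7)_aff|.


Affine F_7-points: {(0, 1), (0, 5), (2, 1), (2, 2), (3, 0), (3, 3), (4, 0), (4, 4), (5, 3), (6, 4), (6, 5)}; count = 11.

For each of the 49 pairs (x, y) ∈ F_7², evaluate f(x, y) mod 7. Record the zeros.
  x = 0: [0↦3, 1↦0, 2↦1, 3↦6, 4↦1, 5↦0, 6↦3]  zeros at y ∈ {1, 5}
  x = 1: [0↦5, 1↦6, 2↦4, 3↦6, 4↦5, 5↦1, 6↦1]  zeros at y ∈ ∅
  x = 2: [0↦4, 1↦0, 2↦0, 3↦4, 4↦5, 5↦3, 6↦5]  zeros at y ∈ {1, 2}
  x = 3: [0↦0, 1↦3, 2↦3, 3↦0, 4↦1, 5↦6, 6↦1]  zeros at y ∈ {0, 3}
  x = 4: [0↦0, 1↦1, 2↦6, 3↦1, 4↦0, 5↦3, 6↦3]  zeros at y ∈ {0, 4}
  x = 5: [0↦4, 1↦1, 2↦2, 3↦0, 4↦2, 5↦1, 6↦4]  zeros at y ∈ {3}
  x = 6: [0↦5, 1↦3, 2↦5, 3↦4, 4↦0, 5↦0, 6↦4]  zeros at y ∈ {4, 5}
Collecting zeros: affine points = {(0, 1), (0, 5), (2, 1), (2, 2), (3, 0), (3, 3), (4, 0), (4, 4), (5, 3), (6, 4), (6, 5)}.
Total count |C(F_7)_aff| = 11.


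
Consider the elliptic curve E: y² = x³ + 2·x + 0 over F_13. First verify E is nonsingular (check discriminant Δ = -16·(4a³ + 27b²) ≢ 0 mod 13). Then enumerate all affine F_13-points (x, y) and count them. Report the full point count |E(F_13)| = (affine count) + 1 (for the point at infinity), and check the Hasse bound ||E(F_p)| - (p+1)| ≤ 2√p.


Affine points = {(0, 0), (1, 4), (1, 9), (2, 5), (2, 8), (11, 1), (11, 12), (12, 6), (12, 7)}; affine count = 9; |E(F_13)| = 10.

Discriminant check: Δ ∝ 4a³ + 27b² = 4·2³ + 27·0² = 4·8 + 27·0 ≡ 6 (mod 13). Nonzero ⇒ E is nonsingular.
For each x ∈ F_13, compute rhs = x³ + 2·x + 0 mod 13, then count y ∈ F_13 with y² ≡ rhs.
  x = 0: rhs = 0, matching y values: 0 (1 points).
  x = 1: rhs = 3, matching y values: 4, 9 (2 points).
  x = 2: rhs = 12, matching y values: 5, 8 (2 points).
  x = 3: rhs = 7, matching y values: none (0 points).
  x = 4: rhs = 7, matching y values: none (0 points).
  x = 5: rhs = 5, matching y values: none (0 points).
  x = 6: rhs = 7, matching y values: none (0 points).
  x = 7: rhs = 6, matching y values: none (0 points).
  x = 8: rhs = 8, matching y values: none (0 points).
  x = 9: rhs = 6, matching y values: none (0 points).
  x = 10: rhs = 6, matching y values: none (0 points).
  x = 11: rhs = 1, matching y values: 1, 12 (2 points).
  x = 12: rhs = 10, matching y values: 6, 7 (2 points).
Total affine count: 9.
Full point count |E(F_13)| = 9 + 1 = 10.
Hasse bound: |10 − (13+1)| = |-4| = 4 ≤ 2√13 ≈ 7.2111 ✓.


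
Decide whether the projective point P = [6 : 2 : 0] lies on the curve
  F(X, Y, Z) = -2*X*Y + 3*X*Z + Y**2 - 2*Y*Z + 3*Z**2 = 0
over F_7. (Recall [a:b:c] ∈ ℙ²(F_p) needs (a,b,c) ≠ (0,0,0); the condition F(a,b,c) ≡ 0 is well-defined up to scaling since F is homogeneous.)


F(6,2,0) ≡ 1 (mod 7); P is NOT on the curve.

Evaluate F(6, 2, 0) term-by-term (mod 7).
  -2*X*Y ↦ -2·6·2·1 = -24
  3*X*Z ↦ 3·6·1·0 = 0
  Y**2 ↦ 1·1·4·1 = 4
  -2*Y*Z ↦ -2·1·2·0 = 0
  3*Z**2 ↦ 3·1·1·0 = 0
Sum: F(6, 2, 0) = (-24) + (0) + (4) + (0) + (0) = -20.
Reducing mod 7: -20 ≡ 1 (mod 7).
Since F(a, b, c) ≡ 1 ≠ 0 (mod 7), P does NOT lie on the curve.


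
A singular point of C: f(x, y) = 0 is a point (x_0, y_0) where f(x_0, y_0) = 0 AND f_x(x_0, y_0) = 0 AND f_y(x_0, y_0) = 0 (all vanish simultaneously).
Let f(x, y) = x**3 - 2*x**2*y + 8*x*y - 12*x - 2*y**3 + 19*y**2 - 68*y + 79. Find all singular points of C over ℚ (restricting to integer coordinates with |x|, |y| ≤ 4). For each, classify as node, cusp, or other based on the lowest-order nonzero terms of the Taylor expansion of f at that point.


Singular points: {(2, 3)}; classification: cusp.

Compute partial derivatives:
  f_x = 3*x**2 - 4*x*y + 8*y - 12.
  f_y = -2*x**2 + 8*x - 6*y**2 + 38*y - 68.
Scan x_0 ∈ {−4, ..., 4}. For each x_0, f_y(x_0, y) is a polynomial in y; find its integer roots y ∈ {−4, ..., 4}, then test f_x and f at those candidates.
  x = -4: f_y(-4, y) = -6*y**2 + 38*y - 132; no integer root y with |y| ≤ 4.
  x = -3: f_y(-3, y) = -6*y**2 + 38*y - 110; no integer root y with |y| ≤ 4.
  x = -2: f_y(-2, y) = -6*y**2 + 38*y - 92; no integer root y with |y| ≤ 4.
  x = -1: f_y(-1, y) = -6*y**2 + 38*y - 78; no integer root y with |y| ≤ 4.
  x = 0: f_y(0, y) = -6*y**2 + 38*y - 68; no integer root y with |y| ≤ 4.
  x = 1: f_y(1, y) = -6*y**2 + 38*y - 62; no integer root y with |y| ≤ 4.
  x = 2: f_y(2, y) = -6*y**2 + 38*y - 60; vanishes at y ∈ {3}. (2, 3): f_x = 0, f = 0 — SINGULAR.
  x = 3: f_y(3, y) = -6*y**2 + 38*y - 62; no integer root y with |y| ≤ 4.
  x = 4: f_y(4, y) = -6*y**2 + 38*y - 68; no integer root y with |y| ≤ 4.
Only singular point on the grid: (2, 3).
Classify: substitute x = 2 + u, y = 3 + v and expand: f = u**3 - 2*u**2*v - 2*v**3 + v**2.
No constant or linear terms (consistent with a singular point). Quadratic part: v**2. Cubic part: u**3 - 2*u**2*v - 2*v**3.
The quadratic part v**2 is a perfect square, so there is a single (double) tangent line v = 0, i.e. y = 3. Restricting the cubic part to that line (v = 0) leaves u**3 ≠ 0, so f is not divisible by v and the branch is v² ≈ -u**3 to lowest order — this is a cusp.
Classification: cusp.


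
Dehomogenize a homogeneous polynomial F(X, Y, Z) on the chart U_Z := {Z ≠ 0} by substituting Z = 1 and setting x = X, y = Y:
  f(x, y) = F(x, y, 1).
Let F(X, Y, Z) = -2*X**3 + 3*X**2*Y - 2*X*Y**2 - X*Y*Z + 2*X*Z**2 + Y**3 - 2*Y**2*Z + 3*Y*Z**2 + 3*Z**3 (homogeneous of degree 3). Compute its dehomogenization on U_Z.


f(x, y) = -2*x**3 + 3*x**2*y - 2*x*y**2 - x*y + 2*x + y**3 - 2*y**2 + 3*y + 3

On U_Z we set Z = 1. Each monomial c·X^i·Y^j·Z^k in F becomes c·x^i·y^j·1^k = c·x^i·y^j.
Substituting Z = 1: F(X, Y, 1) = -2*x**3 + 3*x**2*y - 2*x*y**2 - x*y + 2*x + y**3 - 2*y**2 + 3*y + 3.
Note: deg(f) ≤ deg(F) = 3; strict inequality happens when F is divisible by Z (lost terms).


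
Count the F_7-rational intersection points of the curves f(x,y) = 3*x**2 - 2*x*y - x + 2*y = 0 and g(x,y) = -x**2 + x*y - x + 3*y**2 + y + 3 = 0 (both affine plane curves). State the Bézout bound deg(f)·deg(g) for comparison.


Common zeros: ∅; count = 0; Bézout bound = 4.

deg(f) = 2, deg(g) = 2, so Bézout bound = 4.
Scan x ∈ F_7. For each x, list the y ∈ F_7 with f(x, y) ≡ 0 and those with g(x, y) ≡ 0 (mod 7); the common zeros in that column are the intersection.
  x = 0: f ≡ 0 at y ∈ {0}; g ≡ 0 at y ∈ {1}; common: ∅.
  x = 1: f ≡ 0 at y ∈ ∅; g ≡ 0 at y ∈ ∅; common: ∅.
  x = 2: f ≡ 0 at y ∈ {5}; g ≡ 0 at y ∈ ∅; common: ∅.
  x = 3: f ≡ 0 at y ∈ {6}; g ≡ 0 at y ∈ ∅; common: ∅.
  x = 4: f ≡ 0 at y ∈ {5}; g ≡ 0 at y ∈ ∅; common: ∅.
  x = 5: f ≡ 0 at y ∈ {0}; g ≡ 0 at y ∈ ∅; common: ∅.
  x = 6: f ≡ 0 at y ∈ {6}; g ≡ 0 at y ∈ ∅; common: ∅.
Collecting: common zeros = ∅, so the count is 0.
Comparison with the Bézout bound: 0 ≤ 4 = deg(f)·deg(g), as expected for curves with no common component (the affine F_7-count falls short of the bound because intersections may lie at infinity, over extension fields, or carry multiplicity).


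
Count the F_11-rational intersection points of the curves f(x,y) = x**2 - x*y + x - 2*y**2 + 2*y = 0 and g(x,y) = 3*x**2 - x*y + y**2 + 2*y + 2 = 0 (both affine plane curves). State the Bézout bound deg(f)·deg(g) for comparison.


Common zeros: ∅; count = 0; Bézout bound = 4.

deg(f) = 2, deg(g) = 2, so Bézout bound = 4.
Scan x ∈ F_11. For each x, list the y ∈ F_11 with f(x, y) ≡ 0 and those with g(x, y) ≡ 0 (mod 11); the common zeros in that column are the intersection.
  x = 0: f ≡ 0 at y ∈ {0, 1}; g ≡ 0 at y ∈ ∅; common: ∅.
  x = 1: f ≡ 0 at y ∈ ∅; g ≡ 0 at y ∈ {2, 8}; common: ∅.
  x = 2: f ≡ 0 at y ∈ {5, 6}; g ≡ 0 at y ∈ ∅; common: ∅.
  x = 3: f ≡ 0 at y ∈ {6, 10}; g ≡ 0 at y ∈ ∅; common: ∅.
  x = 4: f ≡ 0 at y ∈ ∅; g ≡ 0 at y ∈ ∅; common: ∅.
  x = 5: f ≡ 0 at y ∈ ∅; g ≡ 0 at y ∈ {0, 3}; common: ∅.
  x = 6: f ≡ 0 at y ∈ {10}; g ≡ 0 at y ∈ {0, 4}; common: ∅.
  x = 7: f ≡ 0 at y ∈ {7}; g ≡ 0 at y ∈ {2, 3}; common: ∅.
  x = 8: f ≡ 0 at y ∈ ∅; g ≡ 0 at y ∈ ∅; common: ∅.
  x = 9: f ≡ 0 at y ∈ ∅; g ≡ 0 at y ∈ {8, 10}; common: ∅.
  x = 10: f ≡ 0 at y ∈ {0, 7}; g ≡ 0 at y ∈ {4}; common: ∅.
Collecting: common zeros = ∅, so the count is 0.
Comparison with the Bézout bound: 0 ≤ 4 = deg(f)·deg(g), as expected for curves with no common component (the affine F_11-count falls short of the bound because intersections may lie at infinity, over extension fields, or carry multiplicity).


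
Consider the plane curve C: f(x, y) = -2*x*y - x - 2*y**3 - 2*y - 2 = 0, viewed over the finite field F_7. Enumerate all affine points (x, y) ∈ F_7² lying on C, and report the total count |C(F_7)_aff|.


Affine F_7-points: {(1, 4), (1, 5), (4, 2), (5, 0), (5, 1), (5, 6)}; count = 6.

For each of the 49 pairs (x, y) ∈ F_7², evaluate f(x, y) mod 7. Record the zeros.
  x = 0: [0↦5, 1↦1, 2↦6, 3↦1, 4↦2, 5↦4, 6↦2]  zeros at y ∈ ∅
  x = 1: [0↦4, 1↦5, 2↦1, 3↦1, 4↦0, 5↦0, 6↦3]  zeros at y ∈ {4, 5}
  x = 2: [0↦3, 1↦2, 2↦3, 3↦1, 4↦5, 5↦3, 6↦4]  zeros at y ∈ ∅
  x = 3: [0↦2, 1↦6, 2↦5, 3↦1, 4↦3, 5↦6, 6↦5]  zeros at y ∈ ∅
  x = 4: [0↦1, 1↦3, 2↦0, 3↦1, 4↦1, 5↦2, 6↦6]  zeros at y ∈ {2}
  x = 5: [0↦0, 1↦0, 2↦2, 3↦1, 4↦6, 5↦5, 6↦0]  zeros at y ∈ {0, 1, 6}
  x = 6: [0↦6, 1↦4, 2↦4, 3↦1, 4↦4, 5↦1, 6↦1]  zeros at y ∈ ∅
Collecting zeros: affine points = {(1, 4), (1, 5), (4, 2), (5, 0), (5, 1), (5, 6)}.
Total count |C(F_7)_aff| = 6.


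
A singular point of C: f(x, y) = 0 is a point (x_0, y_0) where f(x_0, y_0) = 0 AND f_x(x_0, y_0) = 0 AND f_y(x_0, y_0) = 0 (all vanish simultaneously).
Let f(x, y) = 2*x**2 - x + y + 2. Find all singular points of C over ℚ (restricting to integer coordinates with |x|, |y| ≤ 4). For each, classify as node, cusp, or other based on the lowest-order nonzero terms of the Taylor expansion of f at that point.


No singular points in the scanned grid; C is smooth there.

Compute partial derivatives:
  f_x = 4*x - 1.
  f_y = 1.
f_y = 1 is a nonzero constant, so f_y never vanishes: no point (x, y) can satisfy f = f_x = f_y = 0. In particular no (x, y) ∈ {−4, ..., 4}² is singular; the curve is smooth.


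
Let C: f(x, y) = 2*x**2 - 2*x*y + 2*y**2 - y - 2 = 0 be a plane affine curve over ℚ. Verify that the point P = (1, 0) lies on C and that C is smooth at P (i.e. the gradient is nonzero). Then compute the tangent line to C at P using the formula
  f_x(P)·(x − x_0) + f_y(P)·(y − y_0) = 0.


Tangent line at P: 4*x - 3*y - 4 = 0.

Step 1: f(1, 0) = 0, so P lies on C.
Step 2: partial derivatives
  f_x(x, y) = 4*x - 2*y, f_y(x, y) = -2*x + 4*y - 1.
  f_x(P) = 4, f_y(P) = -3 (gradient nonzero, so P is smooth).
Step 3: tangent line at P: 4·(x − 1) + -3·(y − 0) = 0.
Expanding: 4*x - 3*y - 4 = 0.


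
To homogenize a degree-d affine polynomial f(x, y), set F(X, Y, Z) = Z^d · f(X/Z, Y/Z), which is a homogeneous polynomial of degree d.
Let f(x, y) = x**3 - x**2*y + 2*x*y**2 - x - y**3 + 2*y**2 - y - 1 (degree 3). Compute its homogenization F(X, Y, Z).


F(X, Y, Z) = X**3 - X**2*Y + 2*X*Y**2 - X*Z**2 - Y**3 + 2*Y**2*Z - Y*Z**2 - Z**3

deg(f) = 3.
Substitute x = X/Z, y = Y/Z into f, then multiply by Z^3.
  monomial 1·x^3·y^0 ↦ 1·X^3·Y^0·Z^0.
  monomial -1·x^2·y^1 ↦ -1·X^2·Y^1·Z^0.
  monomial 2·x^1·y^2 ↦ 2·X^1·Y^2·Z^0.
  monomial -1·x^1·y^0 ↦ -1·X^1·Y^0·Z^2.
  monomial -1·x^0·y^3 ↦ -1·X^0·Y^3·Z^0.
  monomial 2·x^0·y^2 ↦ 2·X^0·Y^2·Z^1.
  monomial -1·x^0·y^1 ↦ -1·X^0·Y^1·Z^2.
  monomial -1·x^0·y^0 ↦ -1·X^0·Y^0·Z^3.
Collecting: F(X, Y, Z) = X**3 - X**2*Y + 2*X*Y**2 - X*Z**2 - Y**3 + 2*Y**2*Z - Y*Z**2 - Z**3.


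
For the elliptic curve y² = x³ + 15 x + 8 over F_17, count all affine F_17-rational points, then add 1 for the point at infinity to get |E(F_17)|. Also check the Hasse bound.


Affine points = {(0, 5), (0, 12), (4, 8), (4, 9), (5, 2), (5, 15), (6, 5), (6, 12), (10, 6), (10, 11), (11, 5), (11, 12), (14, 2), (14, 15), (15, 2), (15, 15), (16, 3), (16, 14)}; affine count = 18; |E(F_17)| = 19.

Discriminant check: Δ ∝ 4a³ + 27b² = 4·15³ + 27·8² = 4·3375 + 27·64 ≡ 13 (mod 17). Nonzero ⇒ E is nonsingular.
For each x ∈ F_17, compute rhs = x³ + 15·x + 8 mod 17, then count y ∈ F_17 with y² ≡ rhs.
  x = 0: rhs = 8, matching y values: 5, 12 (2 points).
  x = 1: rhs = 7, matching y values: none (0 points).
  x = 2: rhs = 12, matching y values: none (0 points).
  x = 3: rhs = 12, matching y values: none (0 points).
  x = 4: rhs = 13, matching y values: 8, 9 (2 points).
  x = 5: rhs = 4, matching y values: 2, 15 (2 points).
  x = 6: rhs = 8, matching y values: 5, 12 (2 points).
  x = 7: rhs = 14, matching y values: none (0 points).
  x = 8: rhs = 11, matching y values: none (0 points).
  x = 9: rhs = 5, matching y values: none (0 points).
  x = 10: rhs = 2, matching y values: 6, 11 (2 points).
  x = 11: rhs = 8, matching y values: 5, 12 (2 points).
  x = 12: rhs = 12, matching y values: none (0 points).
  x = 13: rhs = 3, matching y values: none (0 points).
  x = 14: rhs = 4, matching y values: 2, 15 (2 points).
  x = 15: rhs = 4, matching y values: 2, 15 (2 points).
  x = 16: rhs = 9, matching y values: 3, 14 (2 points).
Total affine count: 18.
Full point count |E(F_17)| = 18 + 1 = 19.
Hasse bound: |19 − (17+1)| = |1| = 1 ≤ 2√17 ≈ 8.2462 ✓.


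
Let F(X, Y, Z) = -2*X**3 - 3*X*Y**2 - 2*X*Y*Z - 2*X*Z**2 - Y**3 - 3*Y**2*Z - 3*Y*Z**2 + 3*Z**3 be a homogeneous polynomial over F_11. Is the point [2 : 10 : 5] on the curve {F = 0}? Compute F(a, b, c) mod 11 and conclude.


F(2,10,5) ≡ 4 (mod 11); P is NOT on the curve.

Evaluate F(2, 10, 5) term-by-term (mod 11).
  -2*X**3 ↦ -2·8·1·1 = -16
  -3*X*Y**2 ↦ -3·2·100·1 = -600
  -2*X*Y*Z ↦ -2·2·10·5 = -200
  -2*X*Z**2 ↦ -2·2·1·25 = -100
  -Y**3 ↦ -1·1·1000·1 = -1000
  -3*Y**2*Z ↦ -3·1·100·5 = -1500
  -3*Y*Z**2 ↦ -3·1·10·25 = -750
  3*Z**3 ↦ 3·1·1·125 = 375
Sum: F(2, 10, 5) = (-16) + (-600) + (-200) + (-100) + (-1000) + (-1500) + (-750) + (375) = -3791.
Reducing mod 11: -3791 ≡ 4 (mod 11).
Since F(a, b, c) ≡ 4 ≠ 0 (mod 11), P does NOT lie on the curve.


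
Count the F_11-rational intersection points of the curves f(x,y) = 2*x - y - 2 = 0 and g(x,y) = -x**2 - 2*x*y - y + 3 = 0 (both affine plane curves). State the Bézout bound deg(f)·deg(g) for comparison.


Common zeros: {(2, 2), (5, 8)}; count = 2; Bézout bound = 2.

deg(f) = 1, deg(g) = 2, so Bézout bound = 2.
Scan x ∈ F_11. For each x, list the y ∈ F_11 with f(x, y) ≡ 0 and those with g(x, y) ≡ 0 (mod 11); the common zeros in that column are the intersection.
  x = 0: f ≡ 0 at y ∈ {9}; g ≡ 0 at y ∈ {3}; common: ∅.
  x = 1: f ≡ 0 at y ∈ {0}; g ≡ 0 at y ∈ {8}; common: ∅.
  x = 2: f ≡ 0 at y ∈ {2}; g ≡ 0 at y ∈ {2}; common: {2}.
  x = 3: f ≡ 0 at y ∈ {4}; g ≡ 0 at y ∈ {7}; common: ∅.
  x = 4: f ≡ 0 at y ∈ {6}; g ≡ 0 at y ∈ {1}; common: ∅.
  x = 5: f ≡ 0 at y ∈ {8}; g ≡ 0 at y ∈ {0, 1, 2, 3, 4, 5, 6, 7, 8, 9, 10}; common: {8}.
  x = 6: f ≡ 0 at y ∈ {10}; g ≡ 0 at y ∈ {0}; common: ∅.
  x = 7: f ≡ 0 at y ∈ {1}; g ≡ 0 at y ∈ {5}; common: ∅.
  x = 8: f ≡ 0 at y ∈ {3}; g ≡ 0 at y ∈ {10}; common: ∅.
  x = 9: f ≡ 0 at y ∈ {5}; g ≡ 0 at y ∈ {4}; common: ∅.
  x = 10: f ≡ 0 at y ∈ {7}; g ≡ 0 at y ∈ {9}; common: ∅.
Collecting: common zeros = {(2, 2), (5, 8)}, so the count is 2.
Comparison with the Bézout bound: 2 ≤ 2 = deg(f)·deg(g), as expected for curves with no common component (the bound is attained).


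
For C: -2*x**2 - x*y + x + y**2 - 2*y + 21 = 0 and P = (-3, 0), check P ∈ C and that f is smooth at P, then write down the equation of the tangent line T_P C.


Tangent line at P: 13*x + y + 39 = 0.

Step 1: f(-3, 0) = 0, so P lies on C.
Step 2: partial derivatives
  f_x(x, y) = -4*x - y + 1, f_y(x, y) = -x + 2*y - 2.
  f_x(P) = 13, f_y(P) = 1 (gradient nonzero, so P is smooth).
Step 3: tangent line at P: 13·(x − -3) + 1·(y − 0) = 0.
Expanding: 13*x + y + 39 = 0.


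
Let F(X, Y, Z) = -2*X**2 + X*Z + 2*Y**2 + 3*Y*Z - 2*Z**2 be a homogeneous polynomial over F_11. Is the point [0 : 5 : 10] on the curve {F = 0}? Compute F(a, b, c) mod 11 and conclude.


F(0,5,10) ≡ 0 (mod 11); P is on the curve.

Evaluate F(0, 5, 10) term-by-term (mod 11).
  -2*X**2 ↦ -2·0·1·1 = 0
  X*Z ↦ 1·0·1·10 = 0
  2*Y**2 ↦ 2·1·25·1 = 50
  3*Y*Z ↦ 3·1·5·10 = 150
  -2*Z**2 ↦ -2·1·1·100 = -200
Sum: F(0, 5, 10) = (0) + (0) + (50) + (150) + (-200) = 0.
Reducing mod 11: 0 ≡ 0 (mod 11).
Since F(a, b, c) ≡ 0 (mod 11), P lies on the curve.


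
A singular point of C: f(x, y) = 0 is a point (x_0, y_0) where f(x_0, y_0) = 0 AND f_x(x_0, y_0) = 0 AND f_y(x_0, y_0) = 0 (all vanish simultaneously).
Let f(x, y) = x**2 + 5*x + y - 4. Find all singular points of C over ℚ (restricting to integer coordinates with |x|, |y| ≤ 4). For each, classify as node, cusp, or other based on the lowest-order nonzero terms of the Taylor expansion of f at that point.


No singular points in the scanned grid; C is smooth there.

Compute partial derivatives:
  f_x = 2*x + 5.
  f_y = 1.
f_y = 1 is a nonzero constant, so f_y never vanishes: no point (x, y) can satisfy f = f_x = f_y = 0. In particular no (x, y) ∈ {−4, ..., 4}² is singular; the curve is smooth.


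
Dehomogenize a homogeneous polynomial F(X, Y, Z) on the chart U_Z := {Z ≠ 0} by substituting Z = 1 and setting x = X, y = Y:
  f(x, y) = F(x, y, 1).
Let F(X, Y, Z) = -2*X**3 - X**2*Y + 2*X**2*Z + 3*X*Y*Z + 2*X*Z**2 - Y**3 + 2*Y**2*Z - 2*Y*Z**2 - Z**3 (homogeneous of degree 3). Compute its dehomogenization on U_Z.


f(x, y) = -2*x**3 - x**2*y + 2*x**2 + 3*x*y + 2*x - y**3 + 2*y**2 - 2*y - 1

On U_Z we set Z = 1. Each monomial c·X^i·Y^j·Z^k in F becomes c·x^i·y^j·1^k = c·x^i·y^j.
Substituting Z = 1: F(X, Y, 1) = -2*x**3 - x**2*y + 2*x**2 + 3*x*y + 2*x - y**3 + 2*y**2 - 2*y - 1.
Note: deg(f) ≤ deg(F) = 3; strict inequality happens when F is divisible by Z (lost terms).


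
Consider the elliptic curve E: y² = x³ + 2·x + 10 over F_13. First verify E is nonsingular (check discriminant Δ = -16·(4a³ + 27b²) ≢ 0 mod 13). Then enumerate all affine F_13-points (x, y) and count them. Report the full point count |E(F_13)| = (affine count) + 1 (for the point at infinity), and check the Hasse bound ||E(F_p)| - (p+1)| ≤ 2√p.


Affine points = {(0, 6), (0, 7), (1, 0), (2, 3), (2, 10), (3, 2), (3, 11), (4, 2), (4, 11), (6, 2), (6, 11), (7, 4), (7, 9), (9, 4), (9, 9), (10, 4), (10, 9)}; affine count = 17; |E(F_13)| = 18.

Discriminant check: Δ ∝ 4a³ + 27b² = 4·2³ + 27·10² = 4·8 + 27·100 ≡ 2 (mod 13). Nonzero ⇒ E is nonsingular.
For each x ∈ F_13, compute rhs = x³ + 2·x + 10 mod 13, then count y ∈ F_13 with y² ≡ rhs.
  x = 0: rhs = 10, matching y values: 6, 7 (2 points).
  x = 1: rhs = 0, matching y values: 0 (1 points).
  x = 2: rhs = 9, matching y values: 3, 10 (2 points).
  x = 3: rhs = 4, matching y values: 2, 11 (2 points).
  x = 4: rhs = 4, matching y values: 2, 11 (2 points).
  x = 5: rhs = 2, matching y values: none (0 points).
  x = 6: rhs = 4, matching y values: 2, 11 (2 points).
  x = 7: rhs = 3, matching y values: 4, 9 (2 points).
  x = 8: rhs = 5, matching y values: none (0 points).
  x = 9: rhs = 3, matching y values: 4, 9 (2 points).
  x = 10: rhs = 3, matching y values: 4, 9 (2 points).
  x = 11: rhs = 11, matching y values: none (0 points).
  x = 12: rhs = 7, matching y values: none (0 points).
Total affine count: 17.
Full point count |E(F_13)| = 17 + 1 = 18.
Hasse bound: |18 − (13+1)| = |4| = 4 ≤ 2√13 ≈ 7.2111 ✓.


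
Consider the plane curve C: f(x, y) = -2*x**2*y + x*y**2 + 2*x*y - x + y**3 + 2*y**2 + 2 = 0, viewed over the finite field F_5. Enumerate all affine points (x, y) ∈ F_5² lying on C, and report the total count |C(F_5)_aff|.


Affine F_5-points: {(0, 1), (1, 1), (1, 3), (2, 0), (3, 3), (3, 4)}; count = 6.

For each of the 25 pairs (x, y) ∈ F_5², evaluate f(x, y) mod 5. Record the zeros.
  x = 0: [0↦2, 1↦0, 2↦3, 3↦2, 4↦3]  zeros at y ∈ {1}
  x = 1: [0↦1, 1↦0, 2↦1, 3↦0, 4↦3]  zeros at y ∈ {1, 3}
  x = 2: [0↦0, 1↦1, 2↦1, 3↦1, 4↦2]  zeros at y ∈ {0}
  x = 3: [0↦4, 1↦3, 2↦3, 3↦0, 4↦0]  zeros at y ∈ {3, 4}
  x = 4: [0↦3, 1↦1, 2↦2, 3↦2, 4↦2]  zeros at y ∈ ∅
Collecting zeros: affine points = {(0, 1), (1, 1), (1, 3), (2, 0), (3, 3), (3, 4)}.
Total count |C(F_5)_aff| = 6.


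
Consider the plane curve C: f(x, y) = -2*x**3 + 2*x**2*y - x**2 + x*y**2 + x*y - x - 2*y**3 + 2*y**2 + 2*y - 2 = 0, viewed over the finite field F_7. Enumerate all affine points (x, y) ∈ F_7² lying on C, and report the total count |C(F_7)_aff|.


Affine F_7-points: {(0, 1), (0, 6), (1, 1), (1, 2), (2, 2), (3, 1), (3, 6), (5, 4), (6, 0), (6, 5), (6, 6)}; count = 11.

For each of the 49 pairs (x, y) ∈ F_7², evaluate f(x, y) mod 7. Record the zeros.
  x = 0: [0↦5, 1↦0, 2↦1, 3↦3, 4↦1, 5↦4, 6↦0]  zeros at y ∈ {1, 6}
  x = 1: [0↦1, 1↦0, 2↦0, 3↦3, 4↦4, 5↦5, 6↦1]  zeros at y ∈ {1, 2}
  x = 2: [0↦4, 1↦4, 2↦0, 3↦1, 4↦2, 5↦5, 6↦5]  zeros at y ∈ {2}
  x = 3: [0↦2, 1↦0, 2↦3, 3↦6, 4↦4, 5↦6, 6↦0]  zeros at y ∈ {1, 6}
  x = 4: [0↦4, 1↦4, 2↦4, 3↦6, 4↦5, 5↦3, 6↦2]  zeros at y ∈ ∅
  x = 5: [0↦5, 1↦4, 2↦5, 3↦3, 4↦0, 5↦5, 6↦6]  zeros at y ∈ {4}
  x = 6: [0↦0, 1↦2, 2↦1, 3↦6, 4↦5, 5↦0, 6↦0]  zeros at y ∈ {0, 5, 6}
Collecting zeros: affine points = {(0, 1), (0, 6), (1, 1), (1, 2), (2, 2), (3, 1), (3, 6), (5, 4), (6, 0), (6, 5), (6, 6)}.
Total count |C(F_7)_aff| = 11.


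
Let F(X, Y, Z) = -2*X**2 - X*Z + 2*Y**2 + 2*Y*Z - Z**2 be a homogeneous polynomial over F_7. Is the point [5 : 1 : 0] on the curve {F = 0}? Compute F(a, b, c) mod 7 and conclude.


F(5,1,0) ≡ 1 (mod 7); P is NOT on the curve.

Evaluate F(5, 1, 0) term-by-term (mod 7).
  -2*X**2 ↦ -2·25·1·1 = -50
  -X*Z ↦ -1·5·1·0 = 0
  2*Y**2 ↦ 2·1·1·1 = 2
  2*Y*Z ↦ 2·1·1·0 = 0
  -Z**2 ↦ -1·1·1·0 = 0
Sum: F(5, 1, 0) = (-50) + (0) + (2) + (0) + (0) = -48.
Reducing mod 7: -48 ≡ 1 (mod 7).
Since F(a, b, c) ≡ 1 ≠ 0 (mod 7), P does NOT lie on the curve.


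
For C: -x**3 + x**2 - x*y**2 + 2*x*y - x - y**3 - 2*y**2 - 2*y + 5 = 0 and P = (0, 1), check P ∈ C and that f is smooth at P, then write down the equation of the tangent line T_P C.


Tangent line at P: 9 - 9*y = 0.

Step 1: f(0, 1) = 0, so P lies on C.
Step 2: partial derivatives
  f_x(x, y) = -3*x**2 + 2*x - y**2 + 2*y - 1, f_y(x, y) = -2*x*y + 2*x - 3*y**2 - 4*y - 2.
  f_x(P) = 0, f_y(P) = -9 (gradient nonzero, so P is smooth).
Step 3: tangent line at P: 0·(x − 0) + -9·(y − 1) = 0.
Expanding: 9 - 9*y = 0.


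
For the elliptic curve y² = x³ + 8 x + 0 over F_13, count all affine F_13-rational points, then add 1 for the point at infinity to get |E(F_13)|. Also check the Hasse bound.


Affine points = {(0, 0), (1, 3), (1, 10), (3, 5), (3, 8), (5, 3), (5, 10), (6, 2), (6, 11), (7, 3), (7, 10), (8, 2), (8, 11), (10, 1), (10, 12), (12, 2), (12, 11)}; affine count = 17; |E(F_13)| = 18.

Discriminant check: Δ ∝ 4a³ + 27b² = 4·8³ + 27·0² = 4·512 + 27·0 ≡ 7 (mod 13). Nonzero ⇒ E is nonsingular.
For each x ∈ F_13, compute rhs = x³ + 8·x + 0 mod 13, then count y ∈ F_13 with y² ≡ rhs.
  x = 0: rhs = 0, matching y values: 0 (1 points).
  x = 1: rhs = 9, matching y values: 3, 10 (2 points).
  x = 2: rhs = 11, matching y values: none (0 points).
  x = 3: rhs = 12, matching y values: 5, 8 (2 points).
  x = 4: rhs = 5, matching y values: none (0 points).
  x = 5: rhs = 9, matching y values: 3, 10 (2 points).
  x = 6: rhs = 4, matching y values: 2, 11 (2 points).
  x = 7: rhs = 9, matching y values: 3, 10 (2 points).
  x = 8: rhs = 4, matching y values: 2, 11 (2 points).
  x = 9: rhs = 8, matching y values: none (0 points).
  x = 10: rhs = 1, matching y values: 1, 12 (2 points).
  x = 11: rhs = 2, matching y values: none (0 points).
  x = 12: rhs = 4, matching y values: 2, 11 (2 points).
Total affine count: 17.
Full point count |E(F_13)| = 17 + 1 = 18.
Hasse bound: |18 − (13+1)| = |4| = 4 ≤ 2√13 ≈ 7.2111 ✓.


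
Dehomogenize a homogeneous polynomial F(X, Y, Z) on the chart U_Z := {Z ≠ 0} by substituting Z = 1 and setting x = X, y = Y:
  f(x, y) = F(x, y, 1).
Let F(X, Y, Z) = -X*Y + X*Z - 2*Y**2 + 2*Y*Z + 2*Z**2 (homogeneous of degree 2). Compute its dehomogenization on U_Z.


f(x, y) = -x*y + x - 2*y**2 + 2*y + 2

On U_Z we set Z = 1. Each monomial c·X^i·Y^j·Z^k in F becomes c·x^i·y^j·1^k = c·x^i·y^j.
Substituting Z = 1: F(X, Y, 1) = -x*y + x - 2*y**2 + 2*y + 2.
Note: deg(f) ≤ deg(F) = 2; strict inequality happens when F is divisible by Z (lost terms).
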